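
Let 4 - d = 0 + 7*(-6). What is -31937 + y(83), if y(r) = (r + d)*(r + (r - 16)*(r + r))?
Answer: 1413508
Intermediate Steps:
d = 46 (d = 4 - (0 + 7*(-6)) = 4 - (0 - 42) = 4 - 1*(-42) = 4 + 42 = 46)
y(r) = (46 + r)*(r + 2*r*(-16 + r)) (y(r) = (r + 46)*(r + (r - 16)*(r + r)) = (46 + r)*(r + (-16 + r)*(2*r)) = (46 + r)*(r + 2*r*(-16 + r)))
-31937 + y(83) = -31937 + 83*(-1426 + 2*83² + 61*83) = -31937 + 83*(-1426 + 2*6889 + 5063) = -31937 + 83*(-1426 + 13778 + 5063) = -31937 + 83*17415 = -31937 + 1445445 = 1413508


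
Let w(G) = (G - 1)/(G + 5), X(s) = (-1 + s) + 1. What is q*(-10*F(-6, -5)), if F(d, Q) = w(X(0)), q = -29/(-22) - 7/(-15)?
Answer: 589/165 ≈ 3.5697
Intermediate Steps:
X(s) = s
w(G) = (-1 + G)/(5 + G)
q = 589/330 (q = -29*(-1/22) - 7*(-1/15) = 29/22 + 7/15 = 589/330 ≈ 1.7848)
F(d, Q) = -1/5 (F(d, Q) = (-1 + 0)/(5 + 0) = -1/5)
q*(-10*F(-6, -5)) = 589*(-10*(-1/5))/330 = (589/330)*2 = 589/165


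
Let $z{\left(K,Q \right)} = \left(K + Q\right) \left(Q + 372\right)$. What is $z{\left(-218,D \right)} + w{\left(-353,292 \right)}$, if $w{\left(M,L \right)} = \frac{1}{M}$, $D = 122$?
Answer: $- \frac{16740673}{353} \approx -47424.0$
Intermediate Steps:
$z{\left(K,Q \right)} = \left(372 + Q\right) \left(K + Q\right)$ ($z{\left(K,Q \right)} = \left(K + Q\right) \left(372 + Q\right) = \left(372 + Q\right) \left(K + Q\right)$)
$z{\left(-218,D \right)} + w{\left(-353,292 \right)} = \left(122^{2} + 372 \left(-218\right) + 372 \cdot 122 - 26596\right) + \frac{1}{-353} = \left(14884 - 81096 + 45384 - 26596\right) - \frac{1}{353} = -47424 - \frac{1}{353} = - \frac{16740673}{353}$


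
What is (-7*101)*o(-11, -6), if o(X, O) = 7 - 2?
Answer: -3535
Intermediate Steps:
o(X, O) = 5
(-7*101)*o(-11, -6) = -7*101*5 = -707*5 = -3535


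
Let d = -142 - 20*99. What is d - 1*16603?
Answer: -18725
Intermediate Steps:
d = -2122 (d = -142 - 1980 = -2122)
d - 1*16603 = -2122 - 1*16603 = -2122 - 16603 = -18725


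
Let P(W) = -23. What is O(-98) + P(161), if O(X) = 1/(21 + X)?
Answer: -1772/77 ≈ -23.013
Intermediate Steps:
O(-98) + P(161) = 1/(21 - 98) - 23 = 1/(-77) - 23 = -1/77 - 23 = -1772/77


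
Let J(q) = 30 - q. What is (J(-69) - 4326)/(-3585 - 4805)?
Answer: 4227/8390 ≈ 0.50381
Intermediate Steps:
(J(-69) - 4326)/(-3585 - 4805) = ((30 - 1*(-69)) - 4326)/(-3585 - 4805) = ((30 + 69) - 4326)/(-8390) = (99 - 4326)*(-1/8390) = -4227*(-1/8390) = 4227/8390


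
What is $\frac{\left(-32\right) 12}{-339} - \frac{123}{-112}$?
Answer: $\frac{28235}{12656} \approx 2.231$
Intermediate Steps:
$\frac{\left(-32\right) 12}{-339} - \frac{123}{-112} = \left(-384\right) \left(- \frac{1}{339}\right) - - \frac{123}{112} = \frac{128}{113} + \frac{123}{112} = \frac{28235}{12656}$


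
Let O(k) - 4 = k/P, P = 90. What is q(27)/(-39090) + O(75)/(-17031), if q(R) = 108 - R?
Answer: -784223/332870895 ≈ -0.0023559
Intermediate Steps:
O(k) = 4 + k/90
q(27)/(-39090) + O(75)/(-17031) = (108 - 1*27)/(-39090) + (4 + (1/90)*75)/(-17031) = (108 - 27)*(-1/39090) + (4 + ⅚)*(-1/17031) = 81*(-1/39090) + (29/6)*(-1/17031) = -27/13030 - 29/102186 = -784223/332870895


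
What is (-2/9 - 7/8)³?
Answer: -493039/373248 ≈ -1.3209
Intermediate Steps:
(-2/9 - 7/8)³ = (-79/72)³ = -493039/373248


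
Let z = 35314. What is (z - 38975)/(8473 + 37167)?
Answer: -523/6520 ≈ -0.080215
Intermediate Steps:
(z - 38975)/(8473 + 37167) = (35314 - 38975)/(8473 + 37167) = -3661/45640 = -3661*1/45640 = -523/6520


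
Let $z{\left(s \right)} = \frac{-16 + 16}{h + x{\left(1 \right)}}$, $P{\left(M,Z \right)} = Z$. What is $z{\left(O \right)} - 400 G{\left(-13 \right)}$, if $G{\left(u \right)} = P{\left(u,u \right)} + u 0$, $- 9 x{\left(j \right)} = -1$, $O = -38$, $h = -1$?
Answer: $5200$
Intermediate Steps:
$x{\left(j \right)} = \frac{1}{9}$ ($x{\left(j \right)} = \left(- \frac{1}{9}\right) \left(-1\right) = \frac{1}{9}$)
$G{\left(u \right)} = u$ ($G{\left(u \right)} = u + u 0 = u + 0 = u$)
$z{\left(s \right)} = 0$ ($z{\left(s \right)} = \frac{-16 + 16}{-1 + \frac{1}{9}} = \frac{0}{- \frac{8}{9}} = 0 \left(- \frac{9}{8}\right) = 0$)
$z{\left(O \right)} - 400 G{\left(-13 \right)} = 0 - -5200 = 0 + 5200 = 5200$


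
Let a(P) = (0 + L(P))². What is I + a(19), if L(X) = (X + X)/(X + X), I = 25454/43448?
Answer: 34451/21724 ≈ 1.5858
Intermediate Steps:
I = 12727/21724 (I = 25454*(1/43448) = 12727/21724 ≈ 0.58585)
L(X) = 1 (L(X) = (2*X)/((2*X)) = (2*X)*(1/(2*X)) = 1)
a(P) = 1 (a(P) = (0 + 1)² = 1² = 1)
I + a(19) = 12727/21724 + 1 = 34451/21724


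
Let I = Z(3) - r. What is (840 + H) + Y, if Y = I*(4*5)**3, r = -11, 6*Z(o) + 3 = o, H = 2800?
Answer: 91640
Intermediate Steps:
Z(o) = -1/2 + o/6
I = 11 (I = (-1/2 + (1/6)*3) - 1*(-11) = (-1/2 + 1/2) + 11 = 0 + 11 = 11)
Y = 88000 (Y = 11*(4*5)**3 = 11*20**3 = 11*8000 = 88000)
(840 + H) + Y = (840 + 2800) + 88000 = 3640 + 88000 = 91640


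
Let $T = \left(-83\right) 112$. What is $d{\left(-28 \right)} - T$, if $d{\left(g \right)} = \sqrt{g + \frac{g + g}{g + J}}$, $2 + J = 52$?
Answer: $9296 + \frac{4 i \sqrt{231}}{11} \approx 9296.0 + 5.5268 i$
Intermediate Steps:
$J = 50$ ($J = -2 + 52 = 50$)
$d{\left(g \right)} = \sqrt{g + \frac{2 g}{50 + g}}$ ($d{\left(g \right)} = \sqrt{g + \frac{g + g}{g + 50}} = \sqrt{g + \frac{2 g}{50 + g}}$)
$T = -9296$
$d{\left(-28 \right)} - T = \sqrt{- \frac{28 \left(52 - 28\right)}{50 - 28}} - -9296 = \sqrt{\left(-28\right) \frac{1}{22} \cdot 24} + 9296 = \sqrt{- \frac{336}{11}} + 9296 = \frac{4 i \sqrt{231}}{11} + 9296 = 9296 + \frac{4 i \sqrt{231}}{11}$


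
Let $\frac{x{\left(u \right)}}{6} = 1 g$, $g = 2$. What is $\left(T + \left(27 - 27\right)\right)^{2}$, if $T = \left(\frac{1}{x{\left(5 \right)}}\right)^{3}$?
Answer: $\frac{1}{2985984} \approx 3.349 \cdot 10^{-7}$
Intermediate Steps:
$x{\left(u \right)} = 12$ ($x{\left(u \right)} = 6 \cdot 1 \cdot 2 = 6 \cdot 2 = 12$)
$T = \frac{1}{1728}$ ($T = \left(\frac{1}{12}\right)^{3} = \frac{1}{1728} \approx 0.0005787$)
$\left(T + \left(27 - 27\right)\right)^{2} = \left(\frac{1}{1728} + \left(27 - 27\right)\right)^{2} = \left(\frac{1}{1728} + 0\right)^{2} = \left(\frac{1}{1728}\right)^{2} = \frac{1}{2985984}$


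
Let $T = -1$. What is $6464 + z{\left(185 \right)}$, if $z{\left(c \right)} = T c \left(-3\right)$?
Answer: $7019$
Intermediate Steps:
$z{\left(c \right)} = 3 c$ ($z{\left(c \right)} = - c \left(-3\right) = 3 c$)
$6464 + z{\left(185 \right)} = 6464 + 3 \cdot 185 = 6464 + 555 = 7019$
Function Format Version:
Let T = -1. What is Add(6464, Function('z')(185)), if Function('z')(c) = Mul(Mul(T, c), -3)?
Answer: 7019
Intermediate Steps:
Function('z')(c) = Mul(3, c) (Function('z')(c) = Mul(Mul(-1, c), -3) = Mul(3, c))
Add(6464, Function('z')(185)) = Add(6464, Mul(3, 185)) = Add(6464, 555) = 7019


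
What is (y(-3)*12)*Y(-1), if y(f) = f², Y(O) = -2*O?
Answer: 216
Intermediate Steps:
(y(-3)*12)*Y(-1) = ((-3)²*12)*(-2*(-1)) = (9*12)*2 = 108*2 = 216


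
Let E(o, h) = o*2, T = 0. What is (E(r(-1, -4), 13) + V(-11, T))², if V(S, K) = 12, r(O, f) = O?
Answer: 100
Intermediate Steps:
E(o, h) = 2*o
(E(r(-1, -4), 13) + V(-11, T))² = (2*(-1) + 12)² = (-2 + 12)² = 10² = 100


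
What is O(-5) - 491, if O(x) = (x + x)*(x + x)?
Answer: -391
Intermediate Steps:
O(x) = 4*x² (O(x) = (2*x)*(2*x) = 4*x²)
O(-5) - 491 = 4*(-5)² - 491 = 4*25 - 491 = 100 - 491 = -391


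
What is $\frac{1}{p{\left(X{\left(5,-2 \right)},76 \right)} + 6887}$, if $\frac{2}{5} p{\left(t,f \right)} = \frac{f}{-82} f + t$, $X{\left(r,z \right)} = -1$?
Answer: $\frac{82}{550089} \approx 0.00014907$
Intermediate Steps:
$p{\left(t,f \right)} = - \frac{5 f^{2}}{164} + \frac{5 t}{2}$ ($p{\left(t,f \right)} = \frac{5 \left(\frac{f}{-82} f + t\right)}{2} = \frac{5 \left(f \left(- \frac{1}{82}\right) f + t\right)}{2} = \frac{5 \left(- \frac{f}{82} f + t\right)}{2} = \frac{5 \left(- \frac{f^{2}}{82} + t\right)}{2} = \frac{5 \left(t - \frac{f^{2}}{82}\right)}{2} = - \frac{5 f^{2}}{164} + \frac{5 t}{2}$)
$\frac{1}{p{\left(X{\left(5,-2 \right)},76 \right)} + 6887} = \frac{1}{\left(- \frac{5 \cdot 76^{2}}{164} + \frac{5}{2} \left(-1\right)\right) + 6887} = \frac{1}{\left(\left(- \frac{5}{164}\right) 5776 - \frac{5}{2}\right) + 6887} = \frac{1}{\left(- \frac{7220}{41} - \frac{5}{2}\right) + 6887} = \frac{1}{- \frac{14645}{82} + 6887} = \frac{1}{\frac{550089}{82}} = \frac{82}{550089}$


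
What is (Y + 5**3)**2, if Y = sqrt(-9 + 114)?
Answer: (125 + sqrt(105))**2 ≈ 18292.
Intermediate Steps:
Y = sqrt(105) ≈ 10.247
(Y + 5**3)**2 = (sqrt(105) + 5**3)**2 = (sqrt(105) + 125)**2 = (125 + sqrt(105))**2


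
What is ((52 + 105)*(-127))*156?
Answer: -3110484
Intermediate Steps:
((52 + 105)*(-127))*156 = (157*(-127))*156 = -19939*156 = -3110484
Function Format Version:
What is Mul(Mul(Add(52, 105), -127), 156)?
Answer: -3110484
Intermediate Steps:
Mul(Mul(Add(52, 105), -127), 156) = Mul(Mul(157, -127), 156) = Mul(-19939, 156) = -3110484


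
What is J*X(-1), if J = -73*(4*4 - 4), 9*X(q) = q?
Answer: 292/3 ≈ 97.333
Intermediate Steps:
X(q) = q/9
J = -876 (J = -73*(16 - 4) = -73*12 = -876)
J*X(-1) = -292*(-1)/3 = -876*(-⅑) = 292/3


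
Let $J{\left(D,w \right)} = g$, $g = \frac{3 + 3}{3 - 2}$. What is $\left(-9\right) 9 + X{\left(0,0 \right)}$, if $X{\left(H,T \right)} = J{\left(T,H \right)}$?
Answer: $-75$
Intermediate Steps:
$g = 6$ ($g = \frac{6}{1} = 6 \cdot 1 = 6$)
$J{\left(D,w \right)} = 6$
$X{\left(H,T \right)} = 6$
$\left(-9\right) 9 + X{\left(0,0 \right)} = \left(-9\right) 9 + 6 = -81 + 6 = -75$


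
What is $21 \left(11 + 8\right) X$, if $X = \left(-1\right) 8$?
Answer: $-3192$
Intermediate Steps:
$X = -8$
$21 \left(11 + 8\right) X = 21 \left(11 + 8\right) \left(-8\right) = 21 \cdot 19 \left(-8\right) = 399 \left(-8\right) = -3192$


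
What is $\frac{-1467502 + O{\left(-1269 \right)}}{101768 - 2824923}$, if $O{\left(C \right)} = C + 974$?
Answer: $\frac{1467797}{2723155} \approx 0.53901$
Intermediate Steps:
$O{\left(C \right)} = 974 + C$
$\frac{-1467502 + O{\left(-1269 \right)}}{101768 - 2824923} = \frac{-1467502 + \left(974 - 1269\right)}{101768 - 2824923} = \frac{-1467502 - 295}{-2723155} = \left(-1467797\right) \left(- \frac{1}{2723155}\right) = \frac{1467797}{2723155}$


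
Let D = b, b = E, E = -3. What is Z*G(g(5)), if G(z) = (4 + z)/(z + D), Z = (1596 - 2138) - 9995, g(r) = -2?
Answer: 21074/5 ≈ 4214.8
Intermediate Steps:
Z = -10537 (Z = -542 - 9995 = -10537)
b = -3
D = -3
G(z) = (4 + z)/(-3 + z) (G(z) = (4 + z)/(z - 3) = (4 + z)/(-3 + z))
Z*G(g(5)) = -10537*(4 - 2)/(-3 - 2) = -10537*2/(-5) = -(-10537)*2/5 = -10537*(-2/5) = 21074/5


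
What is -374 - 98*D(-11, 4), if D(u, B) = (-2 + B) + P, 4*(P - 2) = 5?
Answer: -1777/2 ≈ -888.50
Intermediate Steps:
P = 13/4 (P = 2 + (1/4)*5 = 2 + 5/4 = 13/4 ≈ 3.2500)
D(u, B) = 5/4 + B (D(u, B) = (-2 + B) + 13/4 = 5/4 + B)
-374 - 98*D(-11, 4) = -374 - 98*(5/4 + 4) = -374 - 98*21/4 = -374 - 1029/2 = -1777/2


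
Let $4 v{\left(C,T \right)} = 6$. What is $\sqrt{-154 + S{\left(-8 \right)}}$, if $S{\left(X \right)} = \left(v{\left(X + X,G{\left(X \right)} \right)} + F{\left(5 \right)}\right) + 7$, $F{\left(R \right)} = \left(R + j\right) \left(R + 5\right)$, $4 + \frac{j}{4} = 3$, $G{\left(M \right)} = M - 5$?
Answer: $\frac{i \sqrt{542}}{2} \approx 11.64 i$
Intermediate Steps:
$G{\left(M \right)} = -5 + M$ ($G{\left(M \right)} = M - 5 = -5 + M$)
$v{\left(C,T \right)} = \frac{3}{2}$ ($v{\left(C,T \right)} = \frac{1}{4} \cdot 6 = \frac{3}{2}$)
$j = -4$ ($j = -16 + 4 \cdot 3 = -16 + 12 = -4$)
$F{\left(R \right)} = \left(-4 + R\right) \left(5 + R\right)$ ($F{\left(R \right)} = \left(R - 4\right) \left(R + 5\right) = \left(-4 + R\right) \left(5 + R\right)$)
$S{\left(X \right)} = \frac{37}{2}$ ($S{\left(X \right)} = \left(\frac{3}{2} + \left(-20 + 5 + 5^{2}\right)\right) + 7 = \left(\frac{3}{2} + \left(-20 + 5 + 25\right)\right) + 7 = \left(\frac{3}{2} + 10\right) + 7 = \frac{23}{2} + 7 = \frac{37}{2}$)
$\sqrt{-154 + S{\left(-8 \right)}} = \sqrt{-154 + \frac{37}{2}} = \sqrt{- \frac{271}{2}} = \frac{i \sqrt{542}}{2}$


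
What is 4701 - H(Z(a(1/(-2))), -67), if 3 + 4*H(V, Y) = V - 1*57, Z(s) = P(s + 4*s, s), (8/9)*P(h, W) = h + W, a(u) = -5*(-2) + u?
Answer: 150399/32 ≈ 4700.0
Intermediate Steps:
a(u) = 10 + u
P(h, W) = 9*W/8 + 9*h/8 (P(h, W) = 9*(h + W)/8 = 9*(W + h)/8 = 9*W/8 + 9*h/8)
Z(s) = 27*s/4 (Z(s) = 9*s/8 + 9*(s + 4*s)/8 = 9*s/8 + 9*(5*s)/8 = 9*s/8 + 45*s/8 = 27*s/4)
H(V, Y) = -15 + V/4 (H(V, Y) = -¾ + (V - 1*57)/4 = -¾ + (V - 57)/4 = -¾ + (-57 + V)/4 = -¾ + (-57/4 + V/4) = -15 + V/4)
4701 - H(Z(a(1/(-2))), -67) = 4701 - (-15 + (27*(10 + 1/(-2))/4)/4) = 4701 - (-15 + (27*(10 - ½)/4)/4) = 4701 - (-15 + ((27/4)*(19/2))/4) = 4701 - (-15 + (¼)*(513/8)) = 4701 - (-15 + 513/32) = 4701 - 1*33/32 = 4701 - 33/32 = 150399/32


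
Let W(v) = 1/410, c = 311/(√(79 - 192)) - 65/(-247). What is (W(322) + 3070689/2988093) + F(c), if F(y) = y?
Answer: 10034343909/7759081490 - 311*I*√113/113 ≈ 1.2932 - 29.256*I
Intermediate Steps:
c = 5/19 - 311*I*√113/113 (c = 311/(√(-113)) - 65*(-1/247) = 311/((I*√113)) + 5/19 = 311*(-I*√113/113) + 5/19 = -311*I*√113/113 + 5/19 = 5/19 - 311*I*√113/113 ≈ 0.26316 - 29.256*I)
W(v) = 1/410
(W(322) + 3070689/2988093) + F(c) = (1/410 + 3070689/2988093) + (5/19 - 311*I*√113/113) = (1/410 + 3070689*(1/2988093)) + (5/19 - 311*I*√113/113) = (1/410 + 1023563/996031) + (5/19 - 311*I*√113/113) = 420656861/408372710 + (5/19 - 311*I*√113/113) = 10034343909/7759081490 - 311*I*√113/113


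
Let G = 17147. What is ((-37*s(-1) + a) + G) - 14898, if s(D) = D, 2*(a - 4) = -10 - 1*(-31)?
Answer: 4601/2 ≈ 2300.5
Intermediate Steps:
a = 29/2 (a = 4 + (-10 - 1*(-31))/2 = 4 + (-10 + 31)/2 = 4 + (½)*21 = 4 + 21/2 = 29/2 ≈ 14.500)
((-37*s(-1) + a) + G) - 14898 = ((-37*(-1) + 29/2) + 17147) - 14898 = ((37 + 29/2) + 17147) - 14898 = (103/2 + 17147) - 14898 = 34397/2 - 14898 = 4601/2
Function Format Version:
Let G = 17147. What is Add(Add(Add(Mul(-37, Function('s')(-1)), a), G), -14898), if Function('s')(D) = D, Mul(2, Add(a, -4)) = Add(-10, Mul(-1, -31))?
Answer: Rational(4601, 2) ≈ 2300.5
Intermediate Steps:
a = Rational(29, 2) (a = Add(4, Mul(Rational(1, 2), Add(-10, Mul(-1, -31)))) = Add(4, Mul(Rational(1, 2), Add(-10, 31))) = Add(4, Mul(Rational(1, 2), 21)) = Add(4, Rational(21, 2)) = Rational(29, 2) ≈ 14.500)
Add(Add(Add(Mul(-37, Function('s')(-1)), a), G), -14898) = Add(Add(Add(Mul(-37, -1), Rational(29, 2)), 17147), -14898) = Add(Add(Add(37, Rational(29, 2)), 17147), -14898) = Add(Add(Rational(103, 2), 17147), -14898) = Add(Rational(34397, 2), -14898) = Rational(4601, 2)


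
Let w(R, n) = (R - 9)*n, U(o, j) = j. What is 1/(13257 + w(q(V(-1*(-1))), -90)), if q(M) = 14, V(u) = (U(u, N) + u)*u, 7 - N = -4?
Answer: 1/12807 ≈ 7.8082e-5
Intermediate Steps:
N = 11 (N = 7 - 1*(-4) = 7 + 4 = 11)
V(u) = u*(11 + u) (V(u) = (11 + u)*u = u*(11 + u))
w(R, n) = n*(-9 + R) (w(R, n) = (-9 + R)*n = n*(-9 + R))
1/(13257 + w(q(V(-1*(-1))), -90)) = 1/(13257 - 90*(-9 + 14)) = 1/(13257 - 90*5) = 1/(13257 - 450) = 1/12807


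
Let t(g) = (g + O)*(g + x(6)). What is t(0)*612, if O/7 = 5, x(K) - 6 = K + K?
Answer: 385560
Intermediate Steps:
x(K) = 6 + 2*K (x(K) = 6 + (K + K) = 6 + 2*K)
O = 35 (O = 7*5 = 35)
t(g) = (18 + g)*(35 + g) (t(g) = (g + 35)*(g + (6 + 2*6)) = (35 + g)*(g + (6 + 12)) = (35 + g)*(g + 18) = (35 + g)*(18 + g) = (18 + g)*(35 + g))
t(0)*612 = (630 + 0² + 53*0)*612 = (630 + 0 + 0)*612 = 630*612 = 385560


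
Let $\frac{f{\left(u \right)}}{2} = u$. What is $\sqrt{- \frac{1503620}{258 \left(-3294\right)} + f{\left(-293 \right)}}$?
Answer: $\frac{i \sqrt{325586204299}}{23607} \approx 24.171 i$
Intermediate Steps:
$f{\left(u \right)} = 2 u$
$\sqrt{- \frac{1503620}{258 \left(-3294\right)} + f{\left(-293 \right)}} = \sqrt{- \frac{1503620}{258 \left(-3294\right)} + 2 \left(-293\right)} = \sqrt{- \frac{1503620}{-849852} - 586} = \sqrt{\left(-1503620\right) \left(- \frac{1}{849852}\right) - 586} = \sqrt{\frac{375905}{212463} - 586} = \sqrt{- \frac{124127413}{212463}} = \frac{i \sqrt{325586204299}}{23607}$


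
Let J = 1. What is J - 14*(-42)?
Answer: 589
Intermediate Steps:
J - 14*(-42) = 1 - 14*(-42) = 1 + 588 = 589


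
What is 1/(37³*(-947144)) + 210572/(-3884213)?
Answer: -10102335952442517/186347779485199816 ≈ -0.054212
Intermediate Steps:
1/(37³*(-947144)) + 210572/(-3884213) = -1/947144/50653 + 210572*(-1/3884213) = (1/50653)*(-1/947144) - 210572/3884213 = -1/47975685032 - 210572/3884213 = -10102335952442517/186347779485199816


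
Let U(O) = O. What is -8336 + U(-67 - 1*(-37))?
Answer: -8366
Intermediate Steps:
-8336 + U(-67 - 1*(-37)) = -8336 + (-67 - 1*(-37)) = -8336 + (-67 + 37) = -8336 - 30 = -8366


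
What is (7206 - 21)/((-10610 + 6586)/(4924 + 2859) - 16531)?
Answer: -55920855/128664797 ≈ -0.43462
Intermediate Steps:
(7206 - 21)/((-10610 + 6586)/(4924 + 2859) - 16531) = 7185/(-4024/7783 - 16531) = 7185/(-128664797/7783) = 7185*(-7783/128664797) = -55920855/128664797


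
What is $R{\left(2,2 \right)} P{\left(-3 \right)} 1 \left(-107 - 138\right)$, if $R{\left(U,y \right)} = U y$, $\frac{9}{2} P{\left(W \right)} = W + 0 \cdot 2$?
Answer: $\frac{1960}{3} \approx 653.33$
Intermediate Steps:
$P{\left(W \right)} = \frac{2 W}{9}$ ($P{\left(W \right)} = \frac{2 \left(W + 0 \cdot 2\right)}{9} = \frac{2 \left(W + 0\right)}{9} = \frac{2 W}{9}$)
$R{\left(2,2 \right)} P{\left(-3 \right)} 1 \left(-107 - 138\right) = 2 \cdot 2 \cdot \frac{2}{9} \left(-3\right) 1 \left(-107 - 138\right) = 4 \left(- \frac{2}{3}\right) 1 \left(-245\right) = \left(- \frac{8}{3}\right) 1 \left(-245\right) = \left(- \frac{8}{3}\right) \left(-245\right) = \frac{1960}{3}$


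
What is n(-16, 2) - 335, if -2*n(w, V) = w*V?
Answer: -319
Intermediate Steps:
n(w, V) = -V*w/2 (n(w, V) = -w*V/2 = -V*w/2)
n(-16, 2) - 335 = -½*2*(-16) - 335 = 16 - 335 = -319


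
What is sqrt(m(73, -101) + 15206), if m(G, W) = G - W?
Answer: 2*sqrt(3845) ≈ 124.02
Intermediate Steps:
sqrt(m(73, -101) + 15206) = sqrt((73 - 1*(-101)) + 15206) = sqrt((73 + 101) + 15206) = sqrt(174 + 15206) = sqrt(15380) = 2*sqrt(3845)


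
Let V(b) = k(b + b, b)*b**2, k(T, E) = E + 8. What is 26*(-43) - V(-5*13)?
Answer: 239707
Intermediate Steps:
k(T, E) = 8 + E
V(b) = b**2*(8 + b) (V(b) = (8 + b)*b**2 = b**2*(8 + b))
26*(-43) - V(-5*13) = 26*(-43) - (-5*13)**2*(8 - 5*13) = -1118 - (-65)**2*(8 - 65) = -1118 - 4225*(-57) = -1118 - 1*(-240825) = -1118 + 240825 = 239707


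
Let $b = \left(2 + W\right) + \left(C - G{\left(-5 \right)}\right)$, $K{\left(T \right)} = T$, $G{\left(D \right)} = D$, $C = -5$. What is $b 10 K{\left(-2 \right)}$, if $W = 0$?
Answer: $-40$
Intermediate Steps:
$b = 2$ ($b = \left(2 + 0\right) - 0 = 2 + \left(-5 + 5\right) = 2 + 0 = 2$)
$b 10 K{\left(-2 \right)} = 2 \cdot 10 \left(-2\right) = 20 \left(-2\right) = -40$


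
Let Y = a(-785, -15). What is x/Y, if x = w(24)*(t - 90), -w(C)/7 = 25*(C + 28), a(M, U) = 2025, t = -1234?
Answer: 481936/81 ≈ 5949.8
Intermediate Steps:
Y = 2025
w(C) = -4900 - 175*C (w(C) = -175*(C + 28) = -175*(28 + C) = -7*(700 + 25*C) = -4900 - 175*C)
x = 12048400 (x = (-4900 - 175*24)*(-1234 - 90) = (-4900 - 4200)*(-1324) = -9100*(-1324) = 12048400)
x/Y = 12048400/2025 = 12048400*(1/2025) = 481936/81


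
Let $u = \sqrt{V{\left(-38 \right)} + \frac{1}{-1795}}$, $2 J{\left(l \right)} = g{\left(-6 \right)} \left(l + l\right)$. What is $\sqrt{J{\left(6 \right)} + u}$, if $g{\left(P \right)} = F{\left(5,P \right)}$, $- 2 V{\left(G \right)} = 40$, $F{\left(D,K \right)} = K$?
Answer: $\frac{\sqrt{-115992900 + 5385 i \sqrt{7160255}}}{1795} \approx 0.37197 + 6.0115 i$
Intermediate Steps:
$V{\left(G \right)} = -20$ ($V{\left(G \right)} = \left(- \frac{1}{2}\right) 40 = -20$)
$g{\left(P \right)} = P$
$J{\left(l \right)} = - 6 l$ ($J{\left(l \right)} = \frac{\left(-6\right) \left(l + l\right)}{2} = \frac{\left(-6\right) 2 l}{2} = \frac{\left(-12\right) l}{2} = - 6 l$)
$u = \frac{3 i \sqrt{7160255}}{1795}$ ($u = \sqrt{-20 + \frac{1}{-1795}} = \sqrt{-20 - \frac{1}{1795}} = \sqrt{- \frac{35901}{1795}} = \frac{3 i \sqrt{7160255}}{1795} \approx 4.4722 i$)
$\sqrt{J{\left(6 \right)} + u} = \sqrt{\left(-6\right) 6 + \frac{3 i \sqrt{7160255}}{1795}} = \sqrt{-36 + \frac{3 i \sqrt{7160255}}{1795}}$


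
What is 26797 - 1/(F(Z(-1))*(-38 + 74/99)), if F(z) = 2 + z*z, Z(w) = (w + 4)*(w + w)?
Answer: 3755438867/140144 ≈ 26797.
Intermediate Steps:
Z(w) = 2*w*(4 + w) (Z(w) = (4 + w)*(2*w) = 2*w*(4 + w))
F(z) = 2 + z**2
26797 - 1/(F(Z(-1))*(-38 + 74/99)) = 26797 - 1/((2 + (2*(-1)*(4 - 1))**2)*(-38 + 74/99)) = 26797 - 1/((2 + (2*(-1)*3)**2)*(-38 + 74*(1/99))) = 26797 - 1/((2 + (-6)**2)*(-38 + 74/99)) = 26797 - 1/((2 + 36)*(-3688/99)) = 26797 - 1/(38*(-3688/99)) = 26797 - 1/(-140144/99) = 26797 - 1*(-99/140144) = 26797 + 99/140144 = 3755438867/140144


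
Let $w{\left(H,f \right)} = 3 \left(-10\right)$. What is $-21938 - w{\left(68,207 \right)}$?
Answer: $-21908$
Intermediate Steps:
$w{\left(H,f \right)} = -30$
$-21938 - w{\left(68,207 \right)} = -21938 - -30 = -21938 + 30 = -21908$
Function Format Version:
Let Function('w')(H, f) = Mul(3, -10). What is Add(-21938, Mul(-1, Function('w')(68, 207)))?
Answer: -21908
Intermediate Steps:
Function('w')(H, f) = -30
Add(-21938, Mul(-1, Function('w')(68, 207))) = Add(-21938, Mul(-1, -30)) = Add(-21938, 30) = -21908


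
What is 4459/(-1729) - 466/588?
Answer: -18833/5586 ≈ -3.3715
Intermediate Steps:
4459/(-1729) - 466/588 = 4459*(-1/1729) - 466*1/588 = -49/19 - 233/294 = -18833/5586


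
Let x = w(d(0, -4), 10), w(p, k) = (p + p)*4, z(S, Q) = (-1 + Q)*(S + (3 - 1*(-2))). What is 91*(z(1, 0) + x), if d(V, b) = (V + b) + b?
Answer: -6370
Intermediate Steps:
z(S, Q) = (-1 + Q)*(5 + S) (z(S, Q) = (-1 + Q)*(S + (3 + 2)) = (-1 + Q)*(S + 5) = (-1 + Q)*(5 + S))
d(V, b) = V + 2*b
w(p, k) = 8*p (w(p, k) = (2*p)*4 = 8*p)
x = -64 (x = 8*(0 + 2*(-4)) = 8*(0 - 8) = 8*(-8) = -64)
91*(z(1, 0) + x) = 91*((-5 - 1*1 + 5*0 + 0*1) - 64) = 91*((-5 - 1 + 0 + 0) - 64) = 91*(-6 - 64) = 91*(-70) = -6370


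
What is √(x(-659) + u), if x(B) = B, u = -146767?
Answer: I*√147426 ≈ 383.96*I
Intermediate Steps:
√(x(-659) + u) = √(-659 - 146767) = √(-147426) = I*√147426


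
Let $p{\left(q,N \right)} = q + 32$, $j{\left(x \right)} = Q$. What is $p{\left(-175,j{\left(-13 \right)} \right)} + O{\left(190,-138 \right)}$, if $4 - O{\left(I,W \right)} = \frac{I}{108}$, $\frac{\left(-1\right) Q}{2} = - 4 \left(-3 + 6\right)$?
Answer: $- \frac{7601}{54} \approx -140.76$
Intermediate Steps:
$Q = 24$ ($Q = - 2 \left(- 4 \left(-3 + 6\right)\right) = - 2 \left(\left(-4\right) 3\right) = \left(-2\right) \left(-12\right) = 24$)
$O{\left(I,W \right)} = 4 - \frac{I}{108}$
$j{\left(x \right)} = 24$
$p{\left(q,N \right)} = 32 + q$
$p{\left(-175,j{\left(-13 \right)} \right)} + O{\left(190,-138 \right)} = \left(32 - 175\right) + \left(4 - \frac{95}{54}\right) = -143 + \left(4 - \frac{95}{54}\right) = -143 + \frac{121}{54} = - \frac{7601}{54}$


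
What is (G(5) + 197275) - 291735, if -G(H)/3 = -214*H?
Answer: -91250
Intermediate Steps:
G(H) = 642*H (G(H) = -(-642)*H = 642*H)
(G(5) + 197275) - 291735 = (642*5 + 197275) - 291735 = (3210 + 197275) - 291735 = 200485 - 291735 = -91250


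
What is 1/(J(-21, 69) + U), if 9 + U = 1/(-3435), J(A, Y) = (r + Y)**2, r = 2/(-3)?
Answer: 10305/48025877 ≈ 0.00021457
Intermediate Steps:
r = -2/3 (r = 2*(-1/3) = -2/3 ≈ -0.66667)
J(A, Y) = (-2/3 + Y)**2
U = -30916/3435 (U = -9 + 1/(-3435) = -9 - 1/3435 = -30916/3435 ≈ -9.0003)
1/(J(-21, 69) + U) = 1/((-2 + 3*69)**2/9 - 30916/3435) = 1/((-2 + 207)**2/9 - 30916/3435) = 1/((1/9)*205**2 - 30916/3435) = 1/((1/9)*42025 - 30916/3435) = 1/(42025/9 - 30916/3435) = 1/(48025877/10305) = 10305/48025877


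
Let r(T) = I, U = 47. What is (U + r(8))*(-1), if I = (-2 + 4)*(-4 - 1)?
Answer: -37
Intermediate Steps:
I = -10 (I = 2*(-5) = -10)
r(T) = -10
(U + r(8))*(-1) = (47 - 10)*(-1) = 37*(-1) = -37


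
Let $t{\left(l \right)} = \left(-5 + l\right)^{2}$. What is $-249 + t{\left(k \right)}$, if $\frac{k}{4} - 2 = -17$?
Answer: $3976$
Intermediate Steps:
$k = -60$ ($k = 8 + 4 \left(-17\right) = 8 - 68 = -60$)
$-249 + t{\left(k \right)} = -249 + \left(-5 - 60\right)^{2} = -249 + \left(-65\right)^{2} = -249 + 4225 = 3976$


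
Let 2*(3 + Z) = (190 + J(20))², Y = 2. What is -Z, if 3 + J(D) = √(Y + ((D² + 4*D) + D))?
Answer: 3 - (187 + √502)²/2 ≈ -21922.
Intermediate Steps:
J(D) = -3 + √(2 + D² + 5*D) (J(D) = -3 + √(2 + ((D² + 4*D) + D)) = -3 + √(2 + (D² + 5*D)) = -3 + √(2 + D² + 5*D))
Z = -3 + (187 + √502)²/2 (Z = -3 + (190 + (-3 + √(2 + 20² + 5*20)))²/2 = -3 + (190 + (-3 + √(2 + 400 + 100)))²/2 = -3 + (190 + (-3 + √502))²/2 = -3 + (187 + √502)²/2 ≈ 21922.)
-Z = -(35465/2 + 187*√502) = -35465/2 - 187*√502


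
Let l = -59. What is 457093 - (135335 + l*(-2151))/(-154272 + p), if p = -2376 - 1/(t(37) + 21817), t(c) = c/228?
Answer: 89043891810881552/194804045763 ≈ 4.5709e+5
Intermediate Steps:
t(c) = c/228 (t(c) = c*(1/228) = c/228)
p = -11818967916/4974313 (p = -2376 - 1/((1/228)*37 + 21817) = -2376 - 1/(37/228 + 21817) = -2376 - 1/4974313/228 = -2376 - 1*228/4974313 = -2376 - 228/4974313 = -11818967916/4974313 ≈ -2376.0)
457093 - (135335 + l*(-2151))/(-154272 + p) = 457093 - (135335 - 59*(-2151))/(-154272 - 11818967916/4974313) = 457093 - (135335 + 126909)/(-779216183052/4974313) = 457093 - 262244*(-4974313)/779216183052 = 457093 - 1*(-326120934593/194804045763) = 457093 + 326120934593/194804045763 = 89043891810881552/194804045763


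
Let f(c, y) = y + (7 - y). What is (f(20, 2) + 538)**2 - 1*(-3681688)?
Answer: 3978713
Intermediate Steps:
f(c, y) = 7
(f(20, 2) + 538)**2 - 1*(-3681688) = (7 + 538)**2 - 1*(-3681688) = 545**2 + 3681688 = 297025 + 3681688 = 3978713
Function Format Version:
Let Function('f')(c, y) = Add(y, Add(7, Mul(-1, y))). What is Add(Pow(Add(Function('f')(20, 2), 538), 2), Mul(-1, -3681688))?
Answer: 3978713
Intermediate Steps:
Function('f')(c, y) = 7
Add(Pow(Add(Function('f')(20, 2), 538), 2), Mul(-1, -3681688)) = Add(Pow(Add(7, 538), 2), Mul(-1, -3681688)) = Add(Pow(545, 2), 3681688) = Add(297025, 3681688) = 3978713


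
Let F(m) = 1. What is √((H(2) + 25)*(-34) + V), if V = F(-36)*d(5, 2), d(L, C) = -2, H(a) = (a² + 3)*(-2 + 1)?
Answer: I*√614 ≈ 24.779*I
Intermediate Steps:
H(a) = -3 - a² (H(a) = (3 + a²)*(-1) = -3 - a²)
V = -2 (V = 1*(-2) = -2)
√((H(2) + 25)*(-34) + V) = √(((-3 - 1*2²) + 25)*(-34) - 2) = √(((-3 - 1*4) + 25)*(-34) - 2) = √(((-3 - 4) + 25)*(-34) - 2) = √((-7 + 25)*(-34) - 2) = √(18*(-34) - 2) = √(-612 - 2) = √(-614) = I*√614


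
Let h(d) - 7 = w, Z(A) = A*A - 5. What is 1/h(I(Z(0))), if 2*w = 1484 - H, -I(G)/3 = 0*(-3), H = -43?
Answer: 2/1541 ≈ 0.0012979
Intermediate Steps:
Z(A) = -5 + A² (Z(A) = A² - 5 = -5 + A²)
I(G) = 0 (I(G) = -0*(-3) = -3*0 = 0)
w = 1527/2 (w = (1484 - 1*(-43))/2 = (1484 + 43)/2 = (½)*1527 = 1527/2 ≈ 763.50)
h(d) = 1541/2 (h(d) = 7 + 1527/2 = 1541/2)
1/h(I(Z(0))) = 1/(1541/2) = 2/1541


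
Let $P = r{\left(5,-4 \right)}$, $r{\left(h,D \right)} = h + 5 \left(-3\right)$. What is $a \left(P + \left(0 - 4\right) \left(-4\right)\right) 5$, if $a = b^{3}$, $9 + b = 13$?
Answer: $1920$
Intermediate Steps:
$b = 4$ ($b = -9 + 13 = 4$)
$r{\left(h,D \right)} = -15 + h$ ($r{\left(h,D \right)} = h - 15 = -15 + h$)
$P = -10$ ($P = -15 + 5 = -10$)
$a = 64$ ($a = 4^{3} = 64$)
$a \left(P + \left(0 - 4\right) \left(-4\right)\right) 5 = 64 \left(-10 + \left(0 - 4\right) \left(-4\right)\right) 5 = 64 \left(-10 - -16\right) 5 = 64 \left(-10 + 16\right) 5 = 64 \cdot 6 \cdot 5 = 64 \cdot 30 = 1920$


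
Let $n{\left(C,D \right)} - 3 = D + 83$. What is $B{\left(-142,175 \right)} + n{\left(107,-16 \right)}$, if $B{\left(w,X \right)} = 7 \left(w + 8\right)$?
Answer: $-868$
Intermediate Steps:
$n{\left(C,D \right)} = 86 + D$ ($n{\left(C,D \right)} = 3 + \left(D + 83\right) = 3 + \left(83 + D\right) = 86 + D$)
$B{\left(w,X \right)} = 56 + 7 w$ ($B{\left(w,X \right)} = 7 \left(8 + w\right) = 56 + 7 w$)
$B{\left(-142,175 \right)} + n{\left(107,-16 \right)} = \left(56 + 7 \left(-142\right)\right) + \left(86 - 16\right) = \left(56 - 994\right) + 70 = -938 + 70 = -868$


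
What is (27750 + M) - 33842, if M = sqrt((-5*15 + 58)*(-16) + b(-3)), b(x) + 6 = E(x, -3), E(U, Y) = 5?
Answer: -6092 + sqrt(271) ≈ -6075.5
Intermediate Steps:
b(x) = -1 (b(x) = -6 + 5 = -1)
M = sqrt(271) (M = sqrt((-5*15 + 58)*(-16) - 1) = sqrt((-75 + 58)*(-16) - 1) = sqrt(-17*(-16) - 1) = sqrt(272 - 1) = sqrt(271) ≈ 16.462)
(27750 + M) - 33842 = (27750 + sqrt(271)) - 33842 = -6092 + sqrt(271)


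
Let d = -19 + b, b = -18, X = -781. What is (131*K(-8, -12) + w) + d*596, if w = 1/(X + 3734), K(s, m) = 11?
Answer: -60864282/2953 ≈ -20611.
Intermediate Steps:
d = -37 (d = -19 - 18 = -37)
w = 1/2953 (w = 1/(-781 + 3734) = 1/2953 ≈ 0.00033864)
(131*K(-8, -12) + w) + d*596 = (131*11 + 1/2953) - 37*596 = (1441 + 1/2953) - 22052 = 4255274/2953 - 22052 = -60864282/2953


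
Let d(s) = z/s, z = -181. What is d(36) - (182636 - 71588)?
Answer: -3997909/36 ≈ -1.1105e+5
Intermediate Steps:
d(s) = -181/s
d(36) - (182636 - 71588) = -181/36 - (182636 - 71588) = -181*1/36 - 1*111048 = -181/36 - 111048 = -3997909/36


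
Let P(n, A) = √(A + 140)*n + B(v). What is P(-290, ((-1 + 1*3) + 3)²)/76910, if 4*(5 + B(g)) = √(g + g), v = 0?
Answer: -1/15382 - 29*√165/7691 ≈ -0.048500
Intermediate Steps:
B(g) = -5 + √2*√g/4 (B(g) = -5 + √(g + g)/4 = -5 + √(2*g)/4 = -5 + (√2*√g)/4 = -5 + √2*√g/4)
P(n, A) = -5 + n*√(140 + A) (P(n, A) = √(A + 140)*n + (-5 + √2*√0/4) = √(140 + A)*n + (-5 + (¼)*√2*0) = n*√(140 + A) + (-5 + 0) = n*√(140 + A) - 5 = -5 + n*√(140 + A))
P(-290, ((-1 + 1*3) + 3)²)/76910 = (-5 - 290*√(140 + ((-1 + 1*3) + 3)²))/76910 = (-5 - 290*√(140 + ((-1 + 3) + 3)²))*(1/76910) = (-5 - 290*√(140 + (2 + 3)²))*(1/76910) = (-5 - 290*√(140 + 5²))*(1/76910) = (-5 - 290*√(140 + 25))*(1/76910) = (-5 - 290*√165)*(1/76910) = -1/15382 - 29*√165/7691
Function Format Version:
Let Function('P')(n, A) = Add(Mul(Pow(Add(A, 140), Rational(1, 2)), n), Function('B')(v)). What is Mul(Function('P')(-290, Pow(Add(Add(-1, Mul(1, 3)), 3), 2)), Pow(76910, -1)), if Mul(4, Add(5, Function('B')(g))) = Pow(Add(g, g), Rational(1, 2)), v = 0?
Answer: Add(Rational(-1, 15382), Mul(Rational(-29, 7691), Pow(165, Rational(1, 2)))) ≈ -0.048500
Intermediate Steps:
Function('B')(g) = Add(-5, Mul(Rational(1, 4), Pow(2, Rational(1, 2)), Pow(g, Rational(1, 2)))) (Function('B')(g) = Add(-5, Mul(Rational(1, 4), Pow(Add(g, g), Rational(1, 2)))) = Add(-5, Mul(Rational(1, 4), Pow(Mul(2, g), Rational(1, 2)))) = Add(-5, Mul(Rational(1, 4), Mul(Pow(2, Rational(1, 2)), Pow(g, Rational(1, 2))))) = Add(-5, Mul(Rational(1, 4), Pow(2, Rational(1, 2)), Pow(g, Rational(1, 2)))))
Function('P')(n, A) = Add(-5, Mul(n, Pow(Add(140, A), Rational(1, 2)))) (Function('P')(n, A) = Add(Mul(Pow(Add(A, 140), Rational(1, 2)), n), Add(-5, Mul(Rational(1, 4), Pow(2, Rational(1, 2)), Pow(0, Rational(1, 2))))) = Add(Mul(Pow(Add(140, A), Rational(1, 2)), n), Add(-5, Mul(Rational(1, 4), Pow(2, Rational(1, 2)), 0))) = Add(Mul(n, Pow(Add(140, A), Rational(1, 2))), Add(-5, 0)) = Add(Mul(n, Pow(Add(140, A), Rational(1, 2))), -5) = Add(-5, Mul(n, Pow(Add(140, A), Rational(1, 2)))))
Mul(Function('P')(-290, Pow(Add(Add(-1, Mul(1, 3)), 3), 2)), Pow(76910, -1)) = Mul(Add(-5, Mul(-290, Pow(Add(140, Pow(Add(Add(-1, Mul(1, 3)), 3), 2)), Rational(1, 2)))), Pow(76910, -1)) = Mul(Add(-5, Mul(-290, Pow(Add(140, Pow(Add(Add(-1, 3), 3), 2)), Rational(1, 2)))), Rational(1, 76910)) = Mul(Add(-5, Mul(-290, Pow(Add(140, Pow(Add(2, 3), 2)), Rational(1, 2)))), Rational(1, 76910)) = Mul(Add(-5, Mul(-290, Pow(Add(140, Pow(5, 2)), Rational(1, 2)))), Rational(1, 76910)) = Mul(Add(-5, Mul(-290, Pow(Add(140, 25), Rational(1, 2)))), Rational(1, 76910)) = Mul(Add(-5, Mul(-290, Pow(165, Rational(1, 2)))), Rational(1, 76910)) = Add(Rational(-1, 15382), Mul(Rational(-29, 7691), Pow(165, Rational(1, 2))))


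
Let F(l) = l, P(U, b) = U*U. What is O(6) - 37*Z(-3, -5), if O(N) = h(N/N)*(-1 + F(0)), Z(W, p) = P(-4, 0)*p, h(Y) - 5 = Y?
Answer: 2954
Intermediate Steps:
P(U, b) = U²
h(Y) = 5 + Y
Z(W, p) = 16*p (Z(W, p) = (-4)²*p = 16*p)
O(N) = -6 (O(N) = (5 + N/N)*(-1 + 0) = (5 + 1)*(-1) = 6*(-1) = -6)
O(6) - 37*Z(-3, -5) = -6 - 592*(-5) = -6 - 37*(-80) = -6 + 2960 = 2954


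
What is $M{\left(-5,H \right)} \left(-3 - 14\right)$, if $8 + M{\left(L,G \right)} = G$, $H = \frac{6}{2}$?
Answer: $85$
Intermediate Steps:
$H = 3$ ($H = 6 \cdot \frac{1}{2} = 3$)
$M{\left(L,G \right)} = -8 + G$
$M{\left(-5,H \right)} \left(-3 - 14\right) = \left(-8 + 3\right) \left(-3 - 14\right) = \left(-5\right) \left(-17\right) = 85$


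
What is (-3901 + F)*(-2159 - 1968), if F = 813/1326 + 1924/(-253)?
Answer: 1803561198017/111826 ≈ 1.6128e+7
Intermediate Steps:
F = -781845/111826 (F = 813*(1/1326) + 1924*(-1/253) = 271/442 - 1924/253 = -781845/111826 ≈ -6.9916)
(-3901 + F)*(-2159 - 1968) = (-3901 - 781845/111826)*(-2159 - 1968) = -437015071/111826*(-4127) = 1803561198017/111826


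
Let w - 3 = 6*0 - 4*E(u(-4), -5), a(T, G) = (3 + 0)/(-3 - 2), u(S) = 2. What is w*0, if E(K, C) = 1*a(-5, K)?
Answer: 0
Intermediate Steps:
a(T, G) = -⅗ (a(T, G) = 3/(-5) = 3*(-⅕) = -⅗)
E(K, C) = -⅗ (E(K, C) = 1*(-⅗) = -⅗)
w = 27/5 (w = 3 + (6*0 - 4*(-⅗)) = 3 + (0 + 12/5) = 3 + 12/5 = 27/5 ≈ 5.4000)
w*0 = (27/5)*0 = 0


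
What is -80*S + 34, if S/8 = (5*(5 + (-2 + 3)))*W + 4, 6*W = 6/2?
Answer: -12126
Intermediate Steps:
W = ½ (W = (6/2)/6 = (6*(½))/6 = (⅙)*3 = ½ ≈ 0.50000)
S = 152 (S = 8*((5*(5 + (-2 + 3)))*(½) + 4) = 8*((5*(5 + 1))*(½) + 4) = 8*((5*6)*(½) + 4) = 8*(30*(½) + 4) = 8*(15 + 4) = 8*19 = 152)
-80*S + 34 = -80*152 + 34 = -12160 + 34 = -12126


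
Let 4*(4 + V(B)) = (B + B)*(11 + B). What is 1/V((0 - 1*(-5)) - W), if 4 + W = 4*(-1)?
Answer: 1/152 ≈ 0.0065789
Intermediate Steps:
W = -8 (W = -4 + 4*(-1) = -4 - 4 = -8)
V(B) = -4 + B*(11 + B)/2 (V(B) = -4 + ((B + B)*(11 + B))/4 = -4 + ((2*B)*(11 + B))/4 = -4 + (2*B*(11 + B))/4 = -4 + B*(11 + B)/2)
1/V((0 - 1*(-5)) - W) = 1/(-4 + ((0 - 1*(-5)) - 1*(-8))²/2 + 11*((0 - 1*(-5)) - 1*(-8))/2) = 1/(-4 + ((0 + 5) + 8)²/2 + 11*((0 + 5) + 8)/2) = 1/(-4 + (5 + 8)²/2 + 11*(5 + 8)/2) = 1/(-4 + (½)*13² + (11/2)*13) = 1/(-4 + (½)*169 + 143/2) = 1/(-4 + 169/2 + 143/2) = 1/152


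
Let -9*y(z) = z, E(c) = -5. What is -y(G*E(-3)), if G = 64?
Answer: -320/9 ≈ -35.556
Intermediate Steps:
y(z) = -z/9
-y(G*E(-3)) = -(-1)*64*(-5)/9 = -(-1)*(-320)/9 = -1*320/9 = -320/9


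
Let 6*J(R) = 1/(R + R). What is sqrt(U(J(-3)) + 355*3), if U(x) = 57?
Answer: sqrt(1122) ≈ 33.496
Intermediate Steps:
J(R) = 1/(12*R) (J(R) = 1/(6*(R + R)) = 1/(6*((2*R))) = (1/(2*R))/6 = 1/(12*R))
sqrt(U(J(-3)) + 355*3) = sqrt(57 + 355*3) = sqrt(57 + 1065) = sqrt(1122)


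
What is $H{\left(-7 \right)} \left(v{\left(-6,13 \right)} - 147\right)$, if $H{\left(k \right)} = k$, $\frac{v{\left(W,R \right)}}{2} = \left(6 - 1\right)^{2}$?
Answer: $679$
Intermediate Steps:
$v{\left(W,R \right)} = 50$ ($v{\left(W,R \right)} = 2 \left(6 - 1\right)^{2} = 2 \cdot 5^{2} = 2 \cdot 25 = 50$)
$H{\left(-7 \right)} \left(v{\left(-6,13 \right)} - 147\right) = - 7 \left(50 - 147\right) = \left(-7\right) \left(-97\right) = 679$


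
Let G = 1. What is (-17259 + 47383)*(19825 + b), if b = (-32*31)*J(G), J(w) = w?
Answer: 567325292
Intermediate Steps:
b = -992 (b = -32*31*1 = -992*1 = -992)
(-17259 + 47383)*(19825 + b) = (-17259 + 47383)*(19825 - 992) = 30124*18833 = 567325292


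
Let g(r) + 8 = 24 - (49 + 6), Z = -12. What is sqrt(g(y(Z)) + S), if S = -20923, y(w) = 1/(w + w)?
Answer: I*sqrt(20962) ≈ 144.78*I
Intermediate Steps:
y(w) = 1/(2*w)
g(r) = -39 (g(r) = -8 + (24 - (49 + 6)) = -8 + (24 - 1*55) = -8 + (24 - 55) = -8 - 31 = -39)
sqrt(g(y(Z)) + S) = sqrt(-39 - 20923) = sqrt(-20962) = I*sqrt(20962)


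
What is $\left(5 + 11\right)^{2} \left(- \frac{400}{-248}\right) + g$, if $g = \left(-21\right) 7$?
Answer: $\frac{8243}{31} \approx 265.9$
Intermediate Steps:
$g = -147$
$\left(5 + 11\right)^{2} \left(- \frac{400}{-248}\right) + g = \left(5 + 11\right)^{2} \left(- \frac{400}{-248}\right) - 147 = 16^{2} \left(\left(-400\right) \left(- \frac{1}{248}\right)\right) - 147 = 256 \cdot \frac{50}{31} - 147 = \frac{12800}{31} - 147 = \frac{8243}{31}$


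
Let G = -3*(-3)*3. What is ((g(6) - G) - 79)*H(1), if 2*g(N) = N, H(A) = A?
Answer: -103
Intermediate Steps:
g(N) = N/2
G = 27 (G = 9*3 = 27)
((g(6) - G) - 79)*H(1) = (((½)*6 - 1*27) - 79)*1 = ((3 - 27) - 79)*1 = (-24 - 79)*1 = -103*1 = -103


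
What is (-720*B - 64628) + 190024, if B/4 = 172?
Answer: -369964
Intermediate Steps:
B = 688 (B = 4*172 = 688)
(-720*B - 64628) + 190024 = (-720*688 - 64628) + 190024 = (-495360 - 64628) + 190024 = -559988 + 190024 = -369964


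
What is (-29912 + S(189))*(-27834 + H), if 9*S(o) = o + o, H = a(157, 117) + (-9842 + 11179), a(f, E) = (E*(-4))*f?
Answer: 2986193510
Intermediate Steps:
a(f, E) = -4*E*f (a(f, E) = (-4*E)*f = -4*E*f)
H = -72139 (H = -4*117*157 + (-9842 + 11179) = -73476 + 1337 = -72139)
S(o) = 2*o/9 (S(o) = (o + o)/9 = (2*o)/9 = 2*o/9)
(-29912 + S(189))*(-27834 + H) = (-29912 + (2/9)*189)*(-27834 - 72139) = (-29912 + 42)*(-99973) = -29870*(-99973) = 2986193510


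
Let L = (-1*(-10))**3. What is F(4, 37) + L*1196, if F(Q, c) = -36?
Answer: 1195964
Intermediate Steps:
L = 1000 (L = 10**3 = 1000)
F(4, 37) + L*1196 = -36 + 1000*1196 = -36 + 1196000 = 1195964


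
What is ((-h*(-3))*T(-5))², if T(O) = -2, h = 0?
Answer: 0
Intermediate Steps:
((-h*(-3))*T(-5))² = ((-1*0*(-3))*(-2))² = ((0*(-3))*(-2))² = (0*(-2))² = 0² = 0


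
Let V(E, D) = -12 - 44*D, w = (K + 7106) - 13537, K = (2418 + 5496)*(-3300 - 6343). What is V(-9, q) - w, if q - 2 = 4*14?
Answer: 76318569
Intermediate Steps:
K = -76314702 (K = 7914*(-9643) = -76314702)
q = 58 (q = 2 + 4*14 = 2 + 56 = 58)
w = -76321133 (w = (-76314702 + 7106) - 13537 = -76307596 - 13537 = -76321133)
V(-9, q) - w = (-12 - 44*58) - 1*(-76321133) = (-12 - 2552) + 76321133 = -2564 + 76321133 = 76318569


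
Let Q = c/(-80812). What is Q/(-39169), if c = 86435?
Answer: 86435/3165325228 ≈ 2.7307e-5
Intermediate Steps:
Q = -86435/80812 (Q = 86435/(-80812) = 86435*(-1/80812) = -86435/80812 ≈ -1.0696)
Q/(-39169) = -86435/80812/(-39169) = -86435/80812*(-1/39169) = 86435/3165325228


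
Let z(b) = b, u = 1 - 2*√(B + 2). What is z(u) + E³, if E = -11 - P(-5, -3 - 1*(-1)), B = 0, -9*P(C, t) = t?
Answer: -1029572/729 - 2*√2 ≈ -1415.1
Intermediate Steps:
P(C, t) = -t/9
u = 1 - 2*√2 (u = 1 - 2*√(0 + 2) = 1 - 2*√2 ≈ -1.8284)
E = -101/9 (E = -11 - (-1)*(-3 - 1*(-1))/9 = -11 - (-1)*(-3 + 1)/9 = -11 - (-1)*(-2)/9 = -11 - 1*2/9 = -11 - 2/9 = -101/9 ≈ -11.222)
z(u) + E³ = (1 - 2*√2) + (-101/9)³ = (1 - 2*√2) - 1030301/729 = -1029572/729 - 2*√2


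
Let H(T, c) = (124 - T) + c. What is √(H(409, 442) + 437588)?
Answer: √437745 ≈ 661.62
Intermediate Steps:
H(T, c) = 124 + c - T
√(H(409, 442) + 437588) = √((124 + 442 - 1*409) + 437588) = √((124 + 442 - 409) + 437588) = √(157 + 437588) = √437745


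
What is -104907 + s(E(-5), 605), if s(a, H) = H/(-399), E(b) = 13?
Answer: -41858498/399 ≈ -1.0491e+5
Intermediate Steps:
s(a, H) = -H/399 (s(a, H) = H*(-1/399) = -H/399)
-104907 + s(E(-5), 605) = -104907 - 1/399*605 = -104907 - 605/399 = -41858498/399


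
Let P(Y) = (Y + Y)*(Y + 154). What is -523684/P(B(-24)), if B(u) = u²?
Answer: -130921/210240 ≈ -0.62272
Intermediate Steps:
P(Y) = 2*Y*(154 + Y) (P(Y) = (2*Y)*(154 + Y) = 2*Y*(154 + Y))
-523684/P(B(-24)) = -523684*1/(1152*(154 + (-24)²)) = -523684*1/(1152*(154 + 576)) = -523684/(2*576*730) = -523684/840960 = -523684*1/840960 = -130921/210240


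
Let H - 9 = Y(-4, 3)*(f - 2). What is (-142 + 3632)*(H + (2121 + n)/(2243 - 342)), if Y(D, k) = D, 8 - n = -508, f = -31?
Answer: 944666220/1901 ≈ 4.9693e+5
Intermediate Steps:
n = 516 (n = 8 - 1*(-508) = 8 + 508 = 516)
H = 141 (H = 9 - 4*(-31 - 2) = 9 - 4*(-33) = 9 + 132 = 141)
(-142 + 3632)*(H + (2121 + n)/(2243 - 342)) = (-142 + 3632)*(141 + (2121 + 516)/(2243 - 342)) = 3490*(141 + 2637/1901) = 3490*(270678/1901) = 944666220/1901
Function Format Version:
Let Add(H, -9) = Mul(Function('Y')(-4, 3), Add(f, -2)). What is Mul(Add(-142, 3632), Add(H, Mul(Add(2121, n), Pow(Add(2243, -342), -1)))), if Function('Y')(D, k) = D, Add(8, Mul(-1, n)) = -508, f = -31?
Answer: Rational(944666220, 1901) ≈ 4.9693e+5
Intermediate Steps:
n = 516 (n = Add(8, Mul(-1, -508)) = Add(8, 508) = 516)
H = 141 (H = Add(9, Mul(-4, Add(-31, -2))) = Add(9, Mul(-4, -33)) = Add(9, 132) = 141)
Mul(Add(-142, 3632), Add(H, Mul(Add(2121, n), Pow(Add(2243, -342), -1)))) = Mul(Add(-142, 3632), Add(141, Mul(Add(2121, 516), Pow(Add(2243, -342), -1)))) = Mul(3490, Add(141, Mul(2637, Pow(1901, -1)))) = Mul(3490, Add(141, Mul(2637, Rational(1, 1901)))) = Mul(3490, Add(141, Rational(2637, 1901))) = Mul(3490, Rational(270678, 1901)) = Rational(944666220, 1901)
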